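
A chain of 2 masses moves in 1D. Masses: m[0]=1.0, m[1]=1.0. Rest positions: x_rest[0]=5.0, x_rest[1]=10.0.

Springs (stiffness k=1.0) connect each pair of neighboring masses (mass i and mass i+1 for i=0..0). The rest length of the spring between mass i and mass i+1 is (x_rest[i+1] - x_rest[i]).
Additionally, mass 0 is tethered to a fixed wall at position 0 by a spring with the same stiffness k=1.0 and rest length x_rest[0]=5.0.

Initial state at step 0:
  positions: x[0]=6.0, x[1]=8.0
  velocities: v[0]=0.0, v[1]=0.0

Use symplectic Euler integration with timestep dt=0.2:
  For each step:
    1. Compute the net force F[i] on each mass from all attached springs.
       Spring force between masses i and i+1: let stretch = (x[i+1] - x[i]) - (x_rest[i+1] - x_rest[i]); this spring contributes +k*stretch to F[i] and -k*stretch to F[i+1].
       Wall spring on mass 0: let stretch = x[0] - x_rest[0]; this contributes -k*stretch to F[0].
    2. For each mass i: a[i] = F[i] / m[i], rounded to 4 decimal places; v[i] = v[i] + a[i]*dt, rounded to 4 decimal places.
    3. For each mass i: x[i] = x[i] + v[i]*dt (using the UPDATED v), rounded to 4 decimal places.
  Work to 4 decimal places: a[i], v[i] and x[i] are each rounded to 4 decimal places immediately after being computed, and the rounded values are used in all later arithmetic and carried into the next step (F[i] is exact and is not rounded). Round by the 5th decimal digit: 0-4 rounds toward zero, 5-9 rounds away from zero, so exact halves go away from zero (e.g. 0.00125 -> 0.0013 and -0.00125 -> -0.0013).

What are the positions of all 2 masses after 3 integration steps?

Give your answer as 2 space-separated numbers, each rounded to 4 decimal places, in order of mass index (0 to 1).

Step 0: x=[6.0000 8.0000] v=[0.0000 0.0000]
Step 1: x=[5.8400 8.1200] v=[-0.8000 0.6000]
Step 2: x=[5.5376 8.3488] v=[-1.5120 1.1440]
Step 3: x=[5.1261 8.6652] v=[-2.0573 1.5818]

Answer: 5.1261 8.6652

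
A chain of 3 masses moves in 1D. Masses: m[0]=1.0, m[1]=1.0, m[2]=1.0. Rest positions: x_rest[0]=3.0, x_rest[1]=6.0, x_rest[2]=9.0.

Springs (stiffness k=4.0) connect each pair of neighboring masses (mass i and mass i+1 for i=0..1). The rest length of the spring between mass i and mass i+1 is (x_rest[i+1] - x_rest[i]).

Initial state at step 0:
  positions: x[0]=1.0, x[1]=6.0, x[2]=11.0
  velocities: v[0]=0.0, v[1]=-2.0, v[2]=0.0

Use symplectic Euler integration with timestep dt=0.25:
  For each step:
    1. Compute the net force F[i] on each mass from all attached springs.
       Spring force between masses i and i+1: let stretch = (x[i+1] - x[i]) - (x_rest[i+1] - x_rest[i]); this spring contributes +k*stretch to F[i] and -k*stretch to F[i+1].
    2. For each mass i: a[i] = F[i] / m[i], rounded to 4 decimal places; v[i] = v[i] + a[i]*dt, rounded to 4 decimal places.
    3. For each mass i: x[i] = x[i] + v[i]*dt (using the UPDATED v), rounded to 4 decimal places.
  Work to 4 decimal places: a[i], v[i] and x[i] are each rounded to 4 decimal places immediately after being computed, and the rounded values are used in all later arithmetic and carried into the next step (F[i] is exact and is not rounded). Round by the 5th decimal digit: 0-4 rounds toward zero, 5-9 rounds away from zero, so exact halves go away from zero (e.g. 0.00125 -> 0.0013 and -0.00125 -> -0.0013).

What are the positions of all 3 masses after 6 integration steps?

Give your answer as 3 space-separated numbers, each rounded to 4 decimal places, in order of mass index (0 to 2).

Answer: 3.8760 5.3369 5.7871

Derivation:
Step 0: x=[1.0000 6.0000 11.0000] v=[0.0000 -2.0000 0.0000]
Step 1: x=[1.5000 5.5000 10.5000] v=[2.0000 -2.0000 -2.0000]
Step 2: x=[2.2500 5.2500 9.5000] v=[3.0000 -1.0000 -4.0000]
Step 3: x=[3.0000 5.3125 8.1875] v=[3.0000 0.2500 -5.2500]
Step 4: x=[3.5781 5.5156 6.9063] v=[2.3125 0.8125 -5.1250]
Step 5: x=[3.8906 5.5820 6.0274] v=[1.2500 0.2657 -3.5157]
Step 6: x=[3.8760 5.3369 5.7871] v=[-0.0586 -0.9803 -0.9611]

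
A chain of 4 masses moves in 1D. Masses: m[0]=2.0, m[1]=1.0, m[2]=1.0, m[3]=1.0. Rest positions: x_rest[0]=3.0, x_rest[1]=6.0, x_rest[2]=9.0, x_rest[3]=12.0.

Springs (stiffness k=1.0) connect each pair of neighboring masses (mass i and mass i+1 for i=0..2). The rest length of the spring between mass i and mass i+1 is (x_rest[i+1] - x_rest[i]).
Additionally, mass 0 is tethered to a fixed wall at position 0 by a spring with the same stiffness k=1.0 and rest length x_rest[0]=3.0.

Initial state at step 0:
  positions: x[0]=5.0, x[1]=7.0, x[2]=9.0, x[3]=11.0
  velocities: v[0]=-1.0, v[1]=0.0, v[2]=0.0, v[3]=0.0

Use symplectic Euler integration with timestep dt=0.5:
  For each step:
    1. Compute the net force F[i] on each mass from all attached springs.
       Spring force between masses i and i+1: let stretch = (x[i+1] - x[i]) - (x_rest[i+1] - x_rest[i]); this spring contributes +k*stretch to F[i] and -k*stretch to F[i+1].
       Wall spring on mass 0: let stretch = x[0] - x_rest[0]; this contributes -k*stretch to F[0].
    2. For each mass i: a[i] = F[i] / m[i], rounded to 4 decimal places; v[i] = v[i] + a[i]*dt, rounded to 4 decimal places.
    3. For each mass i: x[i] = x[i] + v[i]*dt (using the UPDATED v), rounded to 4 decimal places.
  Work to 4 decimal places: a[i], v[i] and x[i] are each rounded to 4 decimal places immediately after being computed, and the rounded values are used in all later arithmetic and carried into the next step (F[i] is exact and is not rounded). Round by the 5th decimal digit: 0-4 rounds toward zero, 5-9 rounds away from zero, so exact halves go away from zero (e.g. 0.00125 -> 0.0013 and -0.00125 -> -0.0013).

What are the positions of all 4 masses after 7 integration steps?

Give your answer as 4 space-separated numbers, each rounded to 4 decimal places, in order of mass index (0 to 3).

Answer: 1.1204 4.0265 8.6675 13.3120

Derivation:
Step 0: x=[5.0000 7.0000 9.0000 11.0000] v=[-1.0000 0.0000 0.0000 0.0000]
Step 1: x=[4.1250 7.0000 9.0000 11.2500] v=[-1.7500 0.0000 0.0000 0.5000]
Step 2: x=[3.0938 6.7813 9.0625 11.6875] v=[-2.0625 -0.4375 0.1250 0.8750]
Step 3: x=[2.1368 6.2110 9.2110 12.2188] v=[-1.9141 -1.1407 0.2969 1.0625]
Step 4: x=[1.4219 5.3721 9.3614 12.7481] v=[-1.4298 -1.6778 0.3008 1.0586]
Step 5: x=[1.0231 4.5430 9.3612 13.1808] v=[-0.7977 -1.6583 -0.0005 0.8653]
Step 6: x=[0.9364 4.0384 9.1113 13.4086] v=[-0.1735 -1.0092 -0.4998 0.4555]
Step 7: x=[1.1204 4.0265 8.6675 13.3120] v=[0.3679 -0.0238 -0.8876 -0.1932]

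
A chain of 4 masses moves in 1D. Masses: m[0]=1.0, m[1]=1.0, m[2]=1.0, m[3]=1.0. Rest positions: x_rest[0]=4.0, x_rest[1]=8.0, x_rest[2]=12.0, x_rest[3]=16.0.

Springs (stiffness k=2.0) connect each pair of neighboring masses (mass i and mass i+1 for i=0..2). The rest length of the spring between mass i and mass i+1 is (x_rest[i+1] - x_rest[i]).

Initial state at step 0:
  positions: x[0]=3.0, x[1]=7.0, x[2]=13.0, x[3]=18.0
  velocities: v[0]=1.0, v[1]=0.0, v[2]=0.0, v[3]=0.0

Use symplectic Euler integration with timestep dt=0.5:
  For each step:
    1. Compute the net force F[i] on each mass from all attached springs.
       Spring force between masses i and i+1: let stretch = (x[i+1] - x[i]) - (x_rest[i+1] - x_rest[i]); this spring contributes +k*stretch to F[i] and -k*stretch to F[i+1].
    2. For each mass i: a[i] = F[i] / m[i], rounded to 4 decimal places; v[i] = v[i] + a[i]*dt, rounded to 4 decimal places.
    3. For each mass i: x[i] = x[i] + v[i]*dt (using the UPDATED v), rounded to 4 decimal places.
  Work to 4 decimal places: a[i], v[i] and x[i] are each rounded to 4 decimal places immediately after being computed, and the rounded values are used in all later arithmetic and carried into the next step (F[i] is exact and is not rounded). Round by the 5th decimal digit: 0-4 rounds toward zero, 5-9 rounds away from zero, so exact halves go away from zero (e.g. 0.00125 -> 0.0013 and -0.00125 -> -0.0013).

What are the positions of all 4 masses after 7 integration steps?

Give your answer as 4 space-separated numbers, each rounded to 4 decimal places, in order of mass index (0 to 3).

Answer: 5.8751 9.4688 12.5313 16.6251

Derivation:
Step 0: x=[3.0000 7.0000 13.0000 18.0000] v=[1.0000 0.0000 0.0000 0.0000]
Step 1: x=[3.5000 8.0000 12.5000 17.5000] v=[1.0000 2.0000 -1.0000 -1.0000]
Step 2: x=[4.2500 9.0000 12.2500 16.5000] v=[1.5000 2.0000 -0.5000 -2.0000]
Step 3: x=[5.3750 9.2500 12.5000 15.3750] v=[2.2500 0.5000 0.5000 -2.2500]
Step 4: x=[6.4375 9.1875 12.5625 14.8125] v=[2.1250 -0.1250 0.1250 -1.1250]
Step 5: x=[6.8750 9.4375 12.0625 15.1250] v=[0.8750 0.5000 -1.0000 0.6250]
Step 6: x=[6.5938 9.7188 11.7813 15.9063] v=[-0.5625 0.5625 -0.5625 1.5625]
Step 7: x=[5.8751 9.4688 12.5313 16.6251] v=[-1.4375 -0.5000 1.5000 1.4375]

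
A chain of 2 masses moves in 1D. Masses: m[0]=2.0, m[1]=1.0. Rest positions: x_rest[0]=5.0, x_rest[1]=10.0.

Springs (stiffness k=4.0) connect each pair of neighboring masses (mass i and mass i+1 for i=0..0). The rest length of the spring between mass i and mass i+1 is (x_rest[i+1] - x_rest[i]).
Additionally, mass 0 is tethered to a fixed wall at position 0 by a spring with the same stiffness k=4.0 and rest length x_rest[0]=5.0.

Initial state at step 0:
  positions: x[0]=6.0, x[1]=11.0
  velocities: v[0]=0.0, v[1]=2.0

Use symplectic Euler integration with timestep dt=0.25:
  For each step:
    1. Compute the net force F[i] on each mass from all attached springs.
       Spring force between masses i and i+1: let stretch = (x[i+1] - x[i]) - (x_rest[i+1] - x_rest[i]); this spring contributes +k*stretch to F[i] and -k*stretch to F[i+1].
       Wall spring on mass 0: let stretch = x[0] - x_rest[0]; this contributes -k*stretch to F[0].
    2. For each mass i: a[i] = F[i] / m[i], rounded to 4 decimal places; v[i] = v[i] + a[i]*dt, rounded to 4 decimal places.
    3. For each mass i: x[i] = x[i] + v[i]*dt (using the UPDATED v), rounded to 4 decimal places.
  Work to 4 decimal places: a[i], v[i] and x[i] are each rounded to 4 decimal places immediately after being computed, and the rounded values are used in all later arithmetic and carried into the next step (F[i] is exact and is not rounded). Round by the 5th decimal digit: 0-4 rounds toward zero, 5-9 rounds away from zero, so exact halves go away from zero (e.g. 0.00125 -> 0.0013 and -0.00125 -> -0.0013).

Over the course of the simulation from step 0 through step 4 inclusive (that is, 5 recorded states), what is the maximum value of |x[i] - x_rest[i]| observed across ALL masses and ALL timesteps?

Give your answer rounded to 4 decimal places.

Step 0: x=[6.0000 11.0000] v=[0.0000 2.0000]
Step 1: x=[5.8750 11.5000] v=[-0.5000 2.0000]
Step 2: x=[5.7188 11.8438] v=[-0.6250 1.3750]
Step 3: x=[5.6133 11.9063] v=[-0.4219 0.2500]
Step 4: x=[5.5928 11.6456] v=[-0.0821 -1.0430]
Max displacement = 1.9063

Answer: 1.9063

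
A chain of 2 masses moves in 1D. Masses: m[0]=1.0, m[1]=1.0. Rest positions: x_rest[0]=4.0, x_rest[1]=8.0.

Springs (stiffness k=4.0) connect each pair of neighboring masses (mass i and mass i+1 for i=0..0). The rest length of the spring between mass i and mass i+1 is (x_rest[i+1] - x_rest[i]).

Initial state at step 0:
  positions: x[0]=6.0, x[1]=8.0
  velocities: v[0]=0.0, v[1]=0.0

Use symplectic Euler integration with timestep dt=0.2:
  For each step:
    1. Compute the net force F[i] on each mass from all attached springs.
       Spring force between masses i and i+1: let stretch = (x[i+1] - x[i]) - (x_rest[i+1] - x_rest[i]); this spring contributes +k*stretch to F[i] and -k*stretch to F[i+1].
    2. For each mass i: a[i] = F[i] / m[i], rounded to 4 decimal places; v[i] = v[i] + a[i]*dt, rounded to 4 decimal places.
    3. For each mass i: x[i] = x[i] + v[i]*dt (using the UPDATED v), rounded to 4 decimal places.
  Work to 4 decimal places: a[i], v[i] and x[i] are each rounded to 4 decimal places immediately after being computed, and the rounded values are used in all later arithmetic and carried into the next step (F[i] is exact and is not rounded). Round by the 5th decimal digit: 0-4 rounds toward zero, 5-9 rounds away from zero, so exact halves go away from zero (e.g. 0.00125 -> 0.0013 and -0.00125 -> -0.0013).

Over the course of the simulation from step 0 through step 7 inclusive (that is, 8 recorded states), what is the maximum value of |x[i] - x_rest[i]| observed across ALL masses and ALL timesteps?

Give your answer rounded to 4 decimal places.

Answer: 2.0425

Derivation:
Step 0: x=[6.0000 8.0000] v=[0.0000 0.0000]
Step 1: x=[5.6800 8.3200] v=[-1.6000 1.6000]
Step 2: x=[5.1424 8.8576] v=[-2.6880 2.6880]
Step 3: x=[4.5592 9.4408] v=[-2.9158 2.9158]
Step 4: x=[4.1171 9.8829] v=[-2.2105 2.2105]
Step 5: x=[3.9575 10.0425] v=[-0.7979 0.7979]
Step 6: x=[4.1315 9.8685] v=[0.8701 -0.8701]
Step 7: x=[4.5834 9.4166] v=[2.2597 -2.2597]
Max displacement = 2.0425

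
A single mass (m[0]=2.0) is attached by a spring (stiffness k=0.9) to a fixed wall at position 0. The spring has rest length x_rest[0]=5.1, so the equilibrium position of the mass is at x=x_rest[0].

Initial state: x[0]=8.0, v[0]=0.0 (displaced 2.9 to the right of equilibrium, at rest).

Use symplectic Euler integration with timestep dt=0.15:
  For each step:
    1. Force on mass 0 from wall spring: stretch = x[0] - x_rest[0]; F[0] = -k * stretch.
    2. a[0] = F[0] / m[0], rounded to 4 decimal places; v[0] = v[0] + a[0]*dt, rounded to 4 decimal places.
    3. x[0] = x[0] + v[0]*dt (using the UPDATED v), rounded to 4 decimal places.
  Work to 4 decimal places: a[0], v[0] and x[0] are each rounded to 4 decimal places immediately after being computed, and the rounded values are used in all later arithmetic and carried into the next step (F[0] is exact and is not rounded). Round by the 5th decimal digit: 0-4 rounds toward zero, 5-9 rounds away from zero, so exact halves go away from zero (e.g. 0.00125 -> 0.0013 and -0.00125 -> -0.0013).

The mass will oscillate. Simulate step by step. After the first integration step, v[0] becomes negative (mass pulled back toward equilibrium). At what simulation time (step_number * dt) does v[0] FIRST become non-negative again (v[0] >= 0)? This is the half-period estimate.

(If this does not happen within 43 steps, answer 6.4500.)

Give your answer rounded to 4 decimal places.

Step 0: x=[8.0000] v=[0.0000]
Step 1: x=[7.9706] v=[-0.1958]
Step 2: x=[7.9122] v=[-0.3896]
Step 3: x=[7.8253] v=[-0.5794]
Step 4: x=[7.7108] v=[-0.7634]
Step 5: x=[7.5699] v=[-0.9396]
Step 6: x=[7.4040] v=[-1.1063]
Step 7: x=[7.2147] v=[-1.2618]
Step 8: x=[7.0040] v=[-1.4045]
Step 9: x=[6.7741] v=[-1.5330]
Step 10: x=[6.5272] v=[-1.6460]
Step 11: x=[6.2659] v=[-1.7423]
Step 12: x=[5.9928] v=[-1.8210]
Step 13: x=[5.7106] v=[-1.8813]
Step 14: x=[5.4222] v=[-1.9225]
Step 15: x=[5.1306] v=[-1.9443]
Step 16: x=[4.8386] v=[-1.9464]
Step 17: x=[4.5493] v=[-1.9288]
Step 18: x=[4.2656] v=[-1.8916]
Step 19: x=[3.9903] v=[-1.8353]
Step 20: x=[3.7262] v=[-1.7604]
Step 21: x=[3.4760] v=[-1.6677]
Step 22: x=[3.2423] v=[-1.5581]
Step 23: x=[3.0274] v=[-1.4327]
Step 24: x=[2.8335] v=[-1.2928]
Step 25: x=[2.6625] v=[-1.1398]
Step 26: x=[2.5162] v=[-0.9753]
Step 27: x=[2.3961] v=[-0.8009]
Step 28: x=[2.3033] v=[-0.6184]
Step 29: x=[2.2389] v=[-0.4296]
Step 30: x=[2.2034] v=[-0.2365]
Step 31: x=[2.1973] v=[-0.0410]
Step 32: x=[2.2205] v=[0.1549]
First v>=0 after going negative at step 32, time=4.8000

Answer: 4.8000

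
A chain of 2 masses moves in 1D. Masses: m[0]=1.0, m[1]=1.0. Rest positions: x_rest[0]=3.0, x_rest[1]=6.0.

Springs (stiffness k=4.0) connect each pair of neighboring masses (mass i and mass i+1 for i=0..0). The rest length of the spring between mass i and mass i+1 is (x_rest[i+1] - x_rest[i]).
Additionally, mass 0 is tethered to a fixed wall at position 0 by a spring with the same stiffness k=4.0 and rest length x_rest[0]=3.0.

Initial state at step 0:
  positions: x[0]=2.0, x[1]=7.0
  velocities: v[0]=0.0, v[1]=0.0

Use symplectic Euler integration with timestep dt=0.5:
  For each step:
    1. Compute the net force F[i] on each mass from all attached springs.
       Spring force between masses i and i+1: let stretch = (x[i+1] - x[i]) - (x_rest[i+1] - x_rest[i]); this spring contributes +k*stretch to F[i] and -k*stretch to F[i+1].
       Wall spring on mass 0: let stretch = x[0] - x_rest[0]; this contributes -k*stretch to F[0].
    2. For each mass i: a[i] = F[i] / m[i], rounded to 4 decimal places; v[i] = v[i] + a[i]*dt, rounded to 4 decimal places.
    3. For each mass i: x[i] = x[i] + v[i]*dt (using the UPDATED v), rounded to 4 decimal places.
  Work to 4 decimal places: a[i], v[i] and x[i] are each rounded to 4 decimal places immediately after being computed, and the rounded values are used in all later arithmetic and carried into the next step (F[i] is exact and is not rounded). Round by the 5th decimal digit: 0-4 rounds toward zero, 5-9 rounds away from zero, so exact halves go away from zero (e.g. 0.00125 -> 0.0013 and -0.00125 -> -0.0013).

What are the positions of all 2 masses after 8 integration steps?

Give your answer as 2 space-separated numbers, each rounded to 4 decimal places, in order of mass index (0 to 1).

Step 0: x=[2.0000 7.0000] v=[0.0000 0.0000]
Step 1: x=[5.0000 5.0000] v=[6.0000 -4.0000]
Step 2: x=[3.0000 6.0000] v=[-4.0000 2.0000]
Step 3: x=[1.0000 7.0000] v=[-4.0000 2.0000]
Step 4: x=[4.0000 5.0000] v=[6.0000 -4.0000]
Step 5: x=[4.0000 5.0000] v=[0.0000 0.0000]
Step 6: x=[1.0000 7.0000] v=[-6.0000 4.0000]
Step 7: x=[3.0000 6.0000] v=[4.0000 -2.0000]
Step 8: x=[5.0000 5.0000] v=[4.0000 -2.0000]

Answer: 5.0000 5.0000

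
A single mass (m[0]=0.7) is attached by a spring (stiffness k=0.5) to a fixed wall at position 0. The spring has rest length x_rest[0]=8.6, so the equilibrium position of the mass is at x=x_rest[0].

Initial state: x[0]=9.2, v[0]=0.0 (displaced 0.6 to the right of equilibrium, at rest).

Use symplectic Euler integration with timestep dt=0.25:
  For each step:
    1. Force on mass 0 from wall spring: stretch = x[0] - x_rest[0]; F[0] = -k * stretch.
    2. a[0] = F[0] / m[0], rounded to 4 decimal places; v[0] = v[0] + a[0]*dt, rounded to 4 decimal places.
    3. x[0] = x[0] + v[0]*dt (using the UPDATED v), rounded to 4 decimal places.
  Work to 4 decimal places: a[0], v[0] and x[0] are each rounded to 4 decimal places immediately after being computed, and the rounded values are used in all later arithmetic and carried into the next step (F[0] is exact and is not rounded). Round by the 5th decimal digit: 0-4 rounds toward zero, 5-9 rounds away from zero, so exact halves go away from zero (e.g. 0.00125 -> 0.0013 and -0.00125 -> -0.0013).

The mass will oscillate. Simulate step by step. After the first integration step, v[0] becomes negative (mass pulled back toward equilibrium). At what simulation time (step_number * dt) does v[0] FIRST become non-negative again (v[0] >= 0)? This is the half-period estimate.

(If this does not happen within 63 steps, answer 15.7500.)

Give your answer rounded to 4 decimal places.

Answer: 3.7500

Derivation:
Step 0: x=[9.2000] v=[0.0000]
Step 1: x=[9.1732] v=[-0.1072]
Step 2: x=[9.1208] v=[-0.2096]
Step 3: x=[9.0452] v=[-0.3026]
Step 4: x=[8.9497] v=[-0.3821]
Step 5: x=[8.8386] v=[-0.4446]
Step 6: x=[8.7168] v=[-0.4872]
Step 7: x=[8.5898] v=[-0.5081]
Step 8: x=[8.4632] v=[-0.5063]
Step 9: x=[8.3427] v=[-0.4819]
Step 10: x=[8.2337] v=[-0.4360]
Step 11: x=[8.1411] v=[-0.3706]
Step 12: x=[8.0689] v=[-0.2887]
Step 13: x=[8.0204] v=[-0.1939]
Step 14: x=[7.9978] v=[-0.0904]
Step 15: x=[8.0021] v=[0.0171]
First v>=0 after going negative at step 15, time=3.7500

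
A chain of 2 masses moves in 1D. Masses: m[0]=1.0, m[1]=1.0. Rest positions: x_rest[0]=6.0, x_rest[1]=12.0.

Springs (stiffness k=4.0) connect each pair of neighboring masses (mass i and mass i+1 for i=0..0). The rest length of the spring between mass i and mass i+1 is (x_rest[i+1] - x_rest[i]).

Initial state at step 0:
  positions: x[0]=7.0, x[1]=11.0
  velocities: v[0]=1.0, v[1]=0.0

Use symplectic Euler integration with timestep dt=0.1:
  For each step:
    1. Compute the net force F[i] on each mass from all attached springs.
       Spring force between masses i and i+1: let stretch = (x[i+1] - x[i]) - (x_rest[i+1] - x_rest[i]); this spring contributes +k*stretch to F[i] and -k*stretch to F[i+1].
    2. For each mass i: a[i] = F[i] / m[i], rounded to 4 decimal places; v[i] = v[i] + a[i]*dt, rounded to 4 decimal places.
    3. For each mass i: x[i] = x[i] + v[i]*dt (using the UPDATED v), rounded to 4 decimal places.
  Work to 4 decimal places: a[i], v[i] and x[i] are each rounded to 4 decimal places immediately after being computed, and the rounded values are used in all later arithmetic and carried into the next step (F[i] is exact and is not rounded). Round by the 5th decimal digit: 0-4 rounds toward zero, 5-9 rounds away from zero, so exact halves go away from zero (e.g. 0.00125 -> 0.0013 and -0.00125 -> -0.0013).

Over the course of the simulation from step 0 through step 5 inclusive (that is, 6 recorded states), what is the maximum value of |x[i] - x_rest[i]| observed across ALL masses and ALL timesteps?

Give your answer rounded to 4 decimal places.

Answer: 1.0200

Derivation:
Step 0: x=[7.0000 11.0000] v=[1.0000 0.0000]
Step 1: x=[7.0200 11.0800] v=[0.2000 0.8000]
Step 2: x=[6.9624 11.2376] v=[-0.5760 1.5760]
Step 3: x=[6.8358 11.4642] v=[-1.2659 2.2659]
Step 4: x=[6.6544 11.7457] v=[-1.8145 2.8145]
Step 5: x=[6.4366 12.0635] v=[-2.1780 3.1780]
Max displacement = 1.0200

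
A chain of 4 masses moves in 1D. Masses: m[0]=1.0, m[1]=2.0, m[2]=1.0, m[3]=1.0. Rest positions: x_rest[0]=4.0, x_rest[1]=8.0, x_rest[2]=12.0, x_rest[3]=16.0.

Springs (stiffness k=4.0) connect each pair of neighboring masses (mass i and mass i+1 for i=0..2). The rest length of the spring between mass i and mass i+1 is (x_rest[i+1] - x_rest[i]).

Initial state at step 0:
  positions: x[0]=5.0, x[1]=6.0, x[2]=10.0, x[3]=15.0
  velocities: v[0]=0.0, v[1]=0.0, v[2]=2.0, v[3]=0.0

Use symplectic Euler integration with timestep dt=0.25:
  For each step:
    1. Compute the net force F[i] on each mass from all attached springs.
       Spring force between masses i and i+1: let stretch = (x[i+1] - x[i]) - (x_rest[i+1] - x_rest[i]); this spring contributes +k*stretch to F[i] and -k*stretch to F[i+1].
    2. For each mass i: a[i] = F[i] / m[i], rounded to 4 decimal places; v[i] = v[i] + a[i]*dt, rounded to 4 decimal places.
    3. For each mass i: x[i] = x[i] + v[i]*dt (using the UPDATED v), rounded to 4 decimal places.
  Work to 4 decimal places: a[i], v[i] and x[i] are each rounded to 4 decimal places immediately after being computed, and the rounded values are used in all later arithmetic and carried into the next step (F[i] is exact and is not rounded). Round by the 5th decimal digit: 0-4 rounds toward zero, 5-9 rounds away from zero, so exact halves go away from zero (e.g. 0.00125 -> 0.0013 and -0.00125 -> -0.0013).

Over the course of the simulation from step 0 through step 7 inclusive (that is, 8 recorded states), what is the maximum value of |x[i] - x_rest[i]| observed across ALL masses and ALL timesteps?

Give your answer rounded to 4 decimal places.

Answer: 2.9257

Derivation:
Step 0: x=[5.0000 6.0000 10.0000 15.0000] v=[0.0000 0.0000 2.0000 0.0000]
Step 1: x=[4.2500 6.3750 10.7500 14.7500] v=[-3.0000 1.5000 3.0000 -1.0000]
Step 2: x=[3.0313 7.0313 11.4063 14.5000] v=[-4.8750 2.6250 2.6250 -1.0000]
Step 3: x=[1.8126 7.7344 11.7422 14.4766] v=[-4.8750 2.8125 1.3437 -0.0937]
Step 4: x=[1.0743 8.1983 11.7598 14.7696] v=[-2.9532 1.8555 0.0703 1.1719]
Step 5: x=[1.1170 8.2169 11.6395 15.3101] v=[0.1708 0.0743 -0.4814 2.1621]
Step 6: x=[1.9347 7.7758 11.5812 15.9330] v=[3.2707 -1.7644 -0.2334 2.4915]
Step 7: x=[3.2127 7.0802 11.6595 16.4679] v=[5.1118 -2.7823 0.3130 2.1397]
Max displacement = 2.9257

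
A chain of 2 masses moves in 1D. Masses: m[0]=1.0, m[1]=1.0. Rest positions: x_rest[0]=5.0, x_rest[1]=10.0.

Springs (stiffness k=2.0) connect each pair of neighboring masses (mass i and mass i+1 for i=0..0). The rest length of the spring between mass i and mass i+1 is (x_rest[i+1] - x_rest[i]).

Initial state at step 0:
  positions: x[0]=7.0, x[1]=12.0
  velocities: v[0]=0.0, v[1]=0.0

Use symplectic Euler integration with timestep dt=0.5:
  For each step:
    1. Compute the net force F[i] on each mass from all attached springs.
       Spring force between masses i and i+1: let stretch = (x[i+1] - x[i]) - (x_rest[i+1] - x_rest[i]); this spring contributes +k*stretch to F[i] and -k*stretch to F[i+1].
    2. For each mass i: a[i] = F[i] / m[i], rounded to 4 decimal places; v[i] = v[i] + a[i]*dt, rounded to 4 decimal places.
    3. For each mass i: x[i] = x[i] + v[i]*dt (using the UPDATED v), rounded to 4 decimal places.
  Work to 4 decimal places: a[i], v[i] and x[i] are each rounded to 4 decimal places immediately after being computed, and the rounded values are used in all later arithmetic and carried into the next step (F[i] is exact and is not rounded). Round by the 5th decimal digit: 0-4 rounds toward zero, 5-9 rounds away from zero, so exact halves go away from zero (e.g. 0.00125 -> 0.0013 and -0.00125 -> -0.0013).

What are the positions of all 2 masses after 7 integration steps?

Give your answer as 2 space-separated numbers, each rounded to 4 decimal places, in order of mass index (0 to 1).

Step 0: x=[7.0000 12.0000] v=[0.0000 0.0000]
Step 1: x=[7.0000 12.0000] v=[0.0000 0.0000]
Step 2: x=[7.0000 12.0000] v=[0.0000 0.0000]
Step 3: x=[7.0000 12.0000] v=[0.0000 0.0000]
Step 4: x=[7.0000 12.0000] v=[0.0000 0.0000]
Step 5: x=[7.0000 12.0000] v=[0.0000 0.0000]
Step 6: x=[7.0000 12.0000] v=[0.0000 0.0000]
Step 7: x=[7.0000 12.0000] v=[0.0000 0.0000]

Answer: 7.0000 12.0000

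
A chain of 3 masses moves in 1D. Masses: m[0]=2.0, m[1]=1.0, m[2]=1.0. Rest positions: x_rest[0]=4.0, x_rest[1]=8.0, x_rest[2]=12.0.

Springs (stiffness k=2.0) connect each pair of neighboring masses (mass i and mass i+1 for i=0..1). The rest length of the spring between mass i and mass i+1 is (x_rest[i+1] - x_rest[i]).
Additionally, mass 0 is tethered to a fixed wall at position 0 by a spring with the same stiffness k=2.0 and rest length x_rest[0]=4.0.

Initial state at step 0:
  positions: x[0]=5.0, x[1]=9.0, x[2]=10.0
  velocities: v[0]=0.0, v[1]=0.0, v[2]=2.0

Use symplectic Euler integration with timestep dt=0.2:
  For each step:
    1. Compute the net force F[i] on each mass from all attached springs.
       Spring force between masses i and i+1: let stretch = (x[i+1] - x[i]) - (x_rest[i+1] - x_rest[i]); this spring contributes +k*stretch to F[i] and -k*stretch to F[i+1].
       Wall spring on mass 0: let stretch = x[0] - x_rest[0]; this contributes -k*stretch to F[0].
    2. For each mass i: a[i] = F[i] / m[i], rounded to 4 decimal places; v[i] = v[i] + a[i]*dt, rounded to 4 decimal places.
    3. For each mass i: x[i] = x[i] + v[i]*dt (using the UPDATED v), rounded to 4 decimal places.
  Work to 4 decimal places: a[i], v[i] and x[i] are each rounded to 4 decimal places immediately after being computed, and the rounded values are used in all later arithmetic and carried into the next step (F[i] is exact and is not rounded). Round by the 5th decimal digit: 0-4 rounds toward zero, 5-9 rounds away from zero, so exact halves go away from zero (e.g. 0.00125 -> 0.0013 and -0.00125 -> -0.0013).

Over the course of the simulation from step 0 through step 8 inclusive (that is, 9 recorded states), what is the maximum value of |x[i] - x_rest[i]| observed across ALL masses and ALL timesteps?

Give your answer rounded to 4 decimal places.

Answer: 2.8273

Derivation:
Step 0: x=[5.0000 9.0000 10.0000] v=[0.0000 0.0000 2.0000]
Step 1: x=[4.9600 8.7600 10.6400] v=[-0.2000 -1.2000 3.2000]
Step 2: x=[4.8736 8.3664 11.4496] v=[-0.4320 -1.9680 4.0480]
Step 3: x=[4.7320 7.9400 12.3325] v=[-0.7082 -2.1318 4.4147]
Step 4: x=[4.5294 7.6084 13.1840] v=[-1.0130 -1.6580 4.2577]
Step 5: x=[4.2688 7.4765 13.9095] v=[-1.3031 -0.6594 3.6275]
Step 6: x=[3.9657 7.6026 14.4404] v=[-1.5153 0.6307 2.6543]
Step 7: x=[3.6495 7.9848 14.7442] v=[-1.5811 1.9111 1.5192]
Step 8: x=[3.3607 8.5609 14.8273] v=[-1.4439 2.8807 0.4154]
Max displacement = 2.8273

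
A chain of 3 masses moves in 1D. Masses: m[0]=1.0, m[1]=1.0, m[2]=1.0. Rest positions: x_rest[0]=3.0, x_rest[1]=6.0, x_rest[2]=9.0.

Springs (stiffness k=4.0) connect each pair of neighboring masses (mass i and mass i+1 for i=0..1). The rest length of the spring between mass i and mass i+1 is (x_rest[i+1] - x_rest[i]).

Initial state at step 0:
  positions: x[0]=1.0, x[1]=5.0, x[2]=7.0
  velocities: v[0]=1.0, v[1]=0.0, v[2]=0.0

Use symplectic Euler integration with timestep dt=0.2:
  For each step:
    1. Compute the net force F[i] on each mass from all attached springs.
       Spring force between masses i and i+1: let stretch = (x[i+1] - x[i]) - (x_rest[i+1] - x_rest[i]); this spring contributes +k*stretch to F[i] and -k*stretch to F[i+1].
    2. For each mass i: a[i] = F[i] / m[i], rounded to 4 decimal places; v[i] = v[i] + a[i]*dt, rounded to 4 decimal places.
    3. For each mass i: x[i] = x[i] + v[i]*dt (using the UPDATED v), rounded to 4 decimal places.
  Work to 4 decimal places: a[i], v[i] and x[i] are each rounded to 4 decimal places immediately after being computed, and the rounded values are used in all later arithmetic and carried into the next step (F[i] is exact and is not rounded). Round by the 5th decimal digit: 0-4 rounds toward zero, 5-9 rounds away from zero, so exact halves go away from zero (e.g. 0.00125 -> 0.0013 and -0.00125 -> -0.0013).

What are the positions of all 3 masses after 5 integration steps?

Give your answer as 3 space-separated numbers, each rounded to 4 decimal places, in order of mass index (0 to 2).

Step 0: x=[1.0000 5.0000 7.0000] v=[1.0000 0.0000 0.0000]
Step 1: x=[1.3600 4.6800 7.1600] v=[1.8000 -1.6000 0.8000]
Step 2: x=[1.7712 4.2256 7.4032] v=[2.0560 -2.2720 1.2160]
Step 3: x=[2.0951 3.8869 7.6180] v=[1.6195 -1.6934 1.0739]
Step 4: x=[2.2257 3.8585 7.7158] v=[0.6529 -0.1420 0.4890]
Step 5: x=[2.1375 4.1860 7.6764] v=[-0.4409 1.6376 -0.1968]

Answer: 2.1375 4.1860 7.6764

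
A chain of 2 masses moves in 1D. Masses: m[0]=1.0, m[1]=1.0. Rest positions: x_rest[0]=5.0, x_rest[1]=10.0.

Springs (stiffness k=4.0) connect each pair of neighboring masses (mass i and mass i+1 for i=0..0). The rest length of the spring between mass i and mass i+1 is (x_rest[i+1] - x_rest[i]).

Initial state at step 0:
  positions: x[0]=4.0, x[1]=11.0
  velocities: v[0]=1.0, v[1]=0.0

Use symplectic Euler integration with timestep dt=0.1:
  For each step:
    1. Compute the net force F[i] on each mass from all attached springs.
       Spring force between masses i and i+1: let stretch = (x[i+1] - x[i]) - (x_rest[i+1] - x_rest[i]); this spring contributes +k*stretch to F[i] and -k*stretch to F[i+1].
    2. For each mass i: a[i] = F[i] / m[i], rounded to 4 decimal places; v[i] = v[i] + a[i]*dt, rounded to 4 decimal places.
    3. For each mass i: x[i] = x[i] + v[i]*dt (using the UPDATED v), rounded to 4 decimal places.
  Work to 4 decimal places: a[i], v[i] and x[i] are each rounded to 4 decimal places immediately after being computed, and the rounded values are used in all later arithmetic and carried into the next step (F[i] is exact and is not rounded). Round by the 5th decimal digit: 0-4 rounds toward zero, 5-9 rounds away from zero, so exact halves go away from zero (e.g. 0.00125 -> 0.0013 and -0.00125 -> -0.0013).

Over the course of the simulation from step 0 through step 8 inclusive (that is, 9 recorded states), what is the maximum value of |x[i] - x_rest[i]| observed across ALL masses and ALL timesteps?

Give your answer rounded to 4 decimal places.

Step 0: x=[4.0000 11.0000] v=[1.0000 0.0000]
Step 1: x=[4.1800 10.9200] v=[1.8000 -0.8000]
Step 2: x=[4.4296 10.7704] v=[2.4960 -1.4960]
Step 3: x=[4.7328 10.5672] v=[3.0323 -2.0323]
Step 4: x=[5.0694 10.3306] v=[3.3661 -2.3661]
Step 5: x=[5.4165 10.0835] v=[3.4706 -2.4706]
Step 6: x=[5.7502 9.8498] v=[3.3374 -2.3374]
Step 7: x=[6.0479 9.6521] v=[2.9772 -1.9772]
Step 8: x=[6.2898 9.5102] v=[2.4189 -1.4189]
Max displacement = 1.2898

Answer: 1.2898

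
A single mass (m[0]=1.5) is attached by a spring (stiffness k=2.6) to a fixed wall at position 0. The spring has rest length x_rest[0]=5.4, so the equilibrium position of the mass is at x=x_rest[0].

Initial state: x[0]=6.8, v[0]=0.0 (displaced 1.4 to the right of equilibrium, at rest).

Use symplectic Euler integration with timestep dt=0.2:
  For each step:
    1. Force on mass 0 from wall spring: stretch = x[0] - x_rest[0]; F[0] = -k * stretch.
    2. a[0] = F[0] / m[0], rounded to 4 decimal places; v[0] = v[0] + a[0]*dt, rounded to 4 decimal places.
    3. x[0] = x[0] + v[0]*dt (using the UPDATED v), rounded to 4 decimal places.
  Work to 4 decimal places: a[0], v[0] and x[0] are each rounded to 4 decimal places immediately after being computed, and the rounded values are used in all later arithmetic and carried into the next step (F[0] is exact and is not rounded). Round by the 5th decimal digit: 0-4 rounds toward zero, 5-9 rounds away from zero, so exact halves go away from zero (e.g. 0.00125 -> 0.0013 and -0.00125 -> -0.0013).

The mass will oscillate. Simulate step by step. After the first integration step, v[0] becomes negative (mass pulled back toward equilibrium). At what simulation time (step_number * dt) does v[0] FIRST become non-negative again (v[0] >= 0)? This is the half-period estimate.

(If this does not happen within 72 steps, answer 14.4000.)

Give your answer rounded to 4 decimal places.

Answer: 2.4000

Derivation:
Step 0: x=[6.8000] v=[0.0000]
Step 1: x=[6.7029] v=[-0.4853]
Step 2: x=[6.5155] v=[-0.9370]
Step 3: x=[6.2508] v=[-1.3237]
Step 4: x=[5.9271] v=[-1.6186]
Step 5: x=[5.5668] v=[-1.8013]
Step 6: x=[5.1950] v=[-1.8591]
Step 7: x=[4.8374] v=[-1.7880]
Step 8: x=[4.5188] v=[-1.5930]
Step 9: x=[4.2613] v=[-1.2875]
Step 10: x=[4.0827] v=[-0.8928]
Step 11: x=[3.9955] v=[-0.4361]
Step 12: x=[4.0057] v=[0.0508]
First v>=0 after going negative at step 12, time=2.4000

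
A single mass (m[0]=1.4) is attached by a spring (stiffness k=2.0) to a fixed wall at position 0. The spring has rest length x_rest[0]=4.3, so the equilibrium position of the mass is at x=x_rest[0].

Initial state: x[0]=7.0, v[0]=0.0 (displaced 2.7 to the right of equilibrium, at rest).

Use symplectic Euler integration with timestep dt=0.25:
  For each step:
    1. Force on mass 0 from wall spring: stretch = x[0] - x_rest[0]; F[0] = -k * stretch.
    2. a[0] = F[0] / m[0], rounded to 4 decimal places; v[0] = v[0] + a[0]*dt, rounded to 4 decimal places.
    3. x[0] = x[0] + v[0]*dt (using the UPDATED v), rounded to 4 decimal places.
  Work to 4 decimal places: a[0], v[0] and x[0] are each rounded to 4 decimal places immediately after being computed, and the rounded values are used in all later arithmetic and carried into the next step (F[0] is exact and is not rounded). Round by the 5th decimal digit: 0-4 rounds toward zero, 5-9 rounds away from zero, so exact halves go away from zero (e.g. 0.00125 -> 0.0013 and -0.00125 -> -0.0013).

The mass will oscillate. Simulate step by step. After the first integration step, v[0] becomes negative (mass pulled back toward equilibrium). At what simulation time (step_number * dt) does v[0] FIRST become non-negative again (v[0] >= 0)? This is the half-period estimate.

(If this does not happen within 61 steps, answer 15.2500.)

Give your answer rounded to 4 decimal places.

Step 0: x=[7.0000] v=[0.0000]
Step 1: x=[6.7589] v=[-0.9643]
Step 2: x=[6.2983] v=[-1.8425]
Step 3: x=[5.6593] v=[-2.5562]
Step 4: x=[4.8989] v=[-3.0417]
Step 5: x=[4.0850] v=[-3.2556]
Step 6: x=[3.2903] v=[-3.1788]
Step 7: x=[2.5858] v=[-2.8182]
Step 8: x=[2.0343] v=[-2.2060]
Step 9: x=[1.6851] v=[-1.3968]
Step 10: x=[1.5694] v=[-0.4629]
Step 11: x=[1.6975] v=[0.5123]
First v>=0 after going negative at step 11, time=2.7500

Answer: 2.7500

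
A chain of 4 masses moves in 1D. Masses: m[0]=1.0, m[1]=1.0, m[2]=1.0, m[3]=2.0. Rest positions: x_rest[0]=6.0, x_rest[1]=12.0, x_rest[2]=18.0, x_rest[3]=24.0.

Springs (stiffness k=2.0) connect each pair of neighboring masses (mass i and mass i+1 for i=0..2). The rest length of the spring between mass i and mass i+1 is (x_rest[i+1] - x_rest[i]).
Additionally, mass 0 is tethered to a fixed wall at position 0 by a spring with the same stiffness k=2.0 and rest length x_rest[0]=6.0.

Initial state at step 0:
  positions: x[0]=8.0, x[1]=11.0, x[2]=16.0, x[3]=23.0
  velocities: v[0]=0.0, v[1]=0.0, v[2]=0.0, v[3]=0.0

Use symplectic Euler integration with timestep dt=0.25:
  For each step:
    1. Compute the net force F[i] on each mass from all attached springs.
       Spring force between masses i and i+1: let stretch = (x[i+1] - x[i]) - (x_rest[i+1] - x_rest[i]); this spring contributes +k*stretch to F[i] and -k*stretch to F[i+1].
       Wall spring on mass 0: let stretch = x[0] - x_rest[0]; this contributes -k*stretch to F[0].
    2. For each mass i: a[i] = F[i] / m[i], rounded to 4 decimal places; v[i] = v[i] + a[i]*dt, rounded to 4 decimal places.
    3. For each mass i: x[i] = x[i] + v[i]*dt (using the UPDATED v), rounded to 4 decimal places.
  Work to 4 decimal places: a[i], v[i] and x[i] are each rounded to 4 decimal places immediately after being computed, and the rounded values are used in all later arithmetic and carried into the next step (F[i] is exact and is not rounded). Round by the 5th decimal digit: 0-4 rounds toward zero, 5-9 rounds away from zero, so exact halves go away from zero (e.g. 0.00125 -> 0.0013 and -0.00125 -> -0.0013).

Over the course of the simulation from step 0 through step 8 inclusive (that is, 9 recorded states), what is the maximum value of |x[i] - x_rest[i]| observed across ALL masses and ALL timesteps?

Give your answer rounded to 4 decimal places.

Step 0: x=[8.0000 11.0000 16.0000 23.0000] v=[0.0000 0.0000 0.0000 0.0000]
Step 1: x=[7.3750 11.2500 16.2500 22.9375] v=[-2.5000 1.0000 1.0000 -0.2500]
Step 2: x=[6.3125 11.6406 16.7110 22.8320] v=[-4.2500 1.5625 1.8438 -0.4219]
Step 3: x=[5.1270 11.9990 17.3033 22.7190] v=[-4.7422 1.4337 2.3691 -0.4522]
Step 4: x=[4.1596 12.1615 17.9095 22.6425] v=[-3.8697 0.6499 2.4248 -0.3061]
Step 5: x=[3.6725 12.0422 18.3888 22.6452] v=[-1.9486 -0.4771 1.9173 0.0107]
Step 6: x=[3.7725 11.6700 18.6069 22.7569] v=[0.4000 -1.4887 0.8722 0.4466]
Step 7: x=[4.3881 11.1778 18.4766 22.9842] v=[2.4625 -1.9690 -0.5213 0.9091]
Step 8: x=[5.3039 10.7492 17.9974 23.3048] v=[3.6633 -1.7145 -1.9169 1.2822]
Max displacement = 2.3275

Answer: 2.3275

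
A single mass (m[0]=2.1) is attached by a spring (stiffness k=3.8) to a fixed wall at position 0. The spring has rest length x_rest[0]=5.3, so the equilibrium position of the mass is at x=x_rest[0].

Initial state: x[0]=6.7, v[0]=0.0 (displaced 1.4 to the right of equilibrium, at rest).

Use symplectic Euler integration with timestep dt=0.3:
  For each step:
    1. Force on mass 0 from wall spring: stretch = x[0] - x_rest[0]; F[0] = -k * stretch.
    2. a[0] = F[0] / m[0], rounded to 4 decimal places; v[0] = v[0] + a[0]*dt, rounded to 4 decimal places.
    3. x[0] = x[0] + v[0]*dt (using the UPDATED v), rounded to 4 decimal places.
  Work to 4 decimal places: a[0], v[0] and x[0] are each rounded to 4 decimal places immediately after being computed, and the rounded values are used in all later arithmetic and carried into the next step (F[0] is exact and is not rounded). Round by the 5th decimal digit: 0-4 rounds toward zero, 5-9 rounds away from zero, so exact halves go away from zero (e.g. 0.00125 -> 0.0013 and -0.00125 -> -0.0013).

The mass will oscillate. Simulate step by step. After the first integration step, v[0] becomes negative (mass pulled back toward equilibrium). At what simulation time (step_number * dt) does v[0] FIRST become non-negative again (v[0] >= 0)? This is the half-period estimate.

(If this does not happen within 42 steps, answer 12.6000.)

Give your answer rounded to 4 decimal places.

Step 0: x=[6.7000] v=[0.0000]
Step 1: x=[6.4720] v=[-0.7600]
Step 2: x=[6.0531] v=[-1.3962]
Step 3: x=[5.5116] v=[-1.8050]
Step 4: x=[4.9356] v=[-1.9199]
Step 5: x=[4.4190] v=[-1.7221]
Step 6: x=[4.0459] v=[-1.2438]
Step 7: x=[3.8770] v=[-0.5630]
Step 8: x=[3.9399] v=[0.2095]
First v>=0 after going negative at step 8, time=2.4000

Answer: 2.4000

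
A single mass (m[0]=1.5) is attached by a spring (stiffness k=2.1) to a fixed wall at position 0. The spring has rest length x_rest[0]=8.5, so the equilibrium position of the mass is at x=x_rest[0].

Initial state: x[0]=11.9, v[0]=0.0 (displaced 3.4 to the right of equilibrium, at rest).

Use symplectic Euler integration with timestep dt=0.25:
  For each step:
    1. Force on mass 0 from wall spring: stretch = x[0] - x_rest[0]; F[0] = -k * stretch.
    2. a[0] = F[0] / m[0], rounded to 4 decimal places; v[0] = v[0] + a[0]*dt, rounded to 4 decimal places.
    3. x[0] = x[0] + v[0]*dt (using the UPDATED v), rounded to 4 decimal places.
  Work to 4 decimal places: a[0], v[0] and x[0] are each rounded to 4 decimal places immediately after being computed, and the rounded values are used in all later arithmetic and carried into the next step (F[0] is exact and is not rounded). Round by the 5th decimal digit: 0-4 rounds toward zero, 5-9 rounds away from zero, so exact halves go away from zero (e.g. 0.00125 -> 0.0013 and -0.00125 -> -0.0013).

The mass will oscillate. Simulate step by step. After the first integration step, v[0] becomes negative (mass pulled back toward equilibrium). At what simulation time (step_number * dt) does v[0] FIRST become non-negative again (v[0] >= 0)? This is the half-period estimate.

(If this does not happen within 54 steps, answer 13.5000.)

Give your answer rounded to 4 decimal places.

Step 0: x=[11.9000] v=[0.0000]
Step 1: x=[11.6025] v=[-1.1900]
Step 2: x=[11.0335] v=[-2.2759]
Step 3: x=[10.2429] v=[-3.1626]
Step 4: x=[9.2998] v=[-3.7726]
Step 5: x=[8.2867] v=[-4.0525]
Step 6: x=[7.2922] v=[-3.9779]
Step 7: x=[6.4034] v=[-3.5552]
Step 8: x=[5.6981] v=[-2.8214]
Step 9: x=[5.2379] v=[-1.8407]
Step 10: x=[5.0632] v=[-0.6990]
Step 11: x=[5.1892] v=[0.5039]
First v>=0 after going negative at step 11, time=2.7500

Answer: 2.7500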